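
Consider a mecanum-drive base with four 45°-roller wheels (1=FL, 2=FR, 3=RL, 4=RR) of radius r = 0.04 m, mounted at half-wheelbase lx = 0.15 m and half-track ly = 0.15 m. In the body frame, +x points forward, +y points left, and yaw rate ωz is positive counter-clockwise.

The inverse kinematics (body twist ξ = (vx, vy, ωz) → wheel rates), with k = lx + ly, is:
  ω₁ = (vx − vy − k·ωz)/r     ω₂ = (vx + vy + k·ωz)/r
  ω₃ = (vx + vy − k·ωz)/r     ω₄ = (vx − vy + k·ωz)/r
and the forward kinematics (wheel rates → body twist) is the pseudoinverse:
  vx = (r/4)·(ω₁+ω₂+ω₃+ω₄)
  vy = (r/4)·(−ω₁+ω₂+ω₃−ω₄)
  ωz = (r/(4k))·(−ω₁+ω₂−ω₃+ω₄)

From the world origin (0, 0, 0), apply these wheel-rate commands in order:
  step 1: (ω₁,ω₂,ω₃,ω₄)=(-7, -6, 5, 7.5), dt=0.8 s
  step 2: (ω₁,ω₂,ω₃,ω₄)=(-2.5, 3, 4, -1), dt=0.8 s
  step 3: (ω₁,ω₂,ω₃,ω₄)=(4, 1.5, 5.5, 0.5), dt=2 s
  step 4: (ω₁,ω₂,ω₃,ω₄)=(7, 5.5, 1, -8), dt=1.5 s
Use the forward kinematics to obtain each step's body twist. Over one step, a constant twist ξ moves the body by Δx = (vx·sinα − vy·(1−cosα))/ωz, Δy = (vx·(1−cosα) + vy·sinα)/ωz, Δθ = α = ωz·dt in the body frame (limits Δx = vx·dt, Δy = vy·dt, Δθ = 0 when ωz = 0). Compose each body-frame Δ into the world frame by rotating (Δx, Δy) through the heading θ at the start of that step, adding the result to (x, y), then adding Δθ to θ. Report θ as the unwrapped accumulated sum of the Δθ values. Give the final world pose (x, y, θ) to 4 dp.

(0.3808, 0.1291, -0.9183)

step 1: ξ=(vx,vy,ωz)=(-0.0050, -0.0150, 0.1167), dt=0.8 → body Δ=(-0.0034, -0.0122, 0.0933) → world pose (-0.0034, -0.0122, 0.0933)
step 2: ξ=(vx,vy,ωz)=(0.0350, 0.1050, 0.0167), dt=0.8 → body Δ=(0.0274, 0.0842, 0.0133) → world pose (0.0160, 0.0742, 0.1067)
step 3: ξ=(vx,vy,ωz)=(0.1150, 0.0250, -0.2500), dt=2.0 → body Δ=(0.2328, -0.0084, -0.5000) → world pose (0.2484, 0.0907, -0.3933)
step 4: ξ=(vx,vy,ωz)=(0.0550, 0.0750, -0.3500), dt=1.5 → body Δ=(0.1076, 0.0862, -0.5250) → world pose (0.3808, 0.1291, -0.9183)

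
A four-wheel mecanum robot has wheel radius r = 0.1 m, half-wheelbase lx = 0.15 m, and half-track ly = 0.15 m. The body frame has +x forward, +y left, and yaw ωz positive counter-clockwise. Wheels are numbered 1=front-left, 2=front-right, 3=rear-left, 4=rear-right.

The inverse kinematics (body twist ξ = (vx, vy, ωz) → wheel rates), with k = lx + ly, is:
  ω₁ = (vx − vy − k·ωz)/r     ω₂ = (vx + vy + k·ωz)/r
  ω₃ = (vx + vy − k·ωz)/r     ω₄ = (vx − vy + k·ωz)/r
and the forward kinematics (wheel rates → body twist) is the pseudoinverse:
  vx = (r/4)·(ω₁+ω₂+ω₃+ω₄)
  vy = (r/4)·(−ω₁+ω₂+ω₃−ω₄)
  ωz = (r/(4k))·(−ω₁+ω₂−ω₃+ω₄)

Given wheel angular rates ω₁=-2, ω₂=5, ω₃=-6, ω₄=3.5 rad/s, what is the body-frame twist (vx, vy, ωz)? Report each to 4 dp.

k = lx + ly = 0.15 + 0.15 = 0.3000
ω₁+ω₂+ω₃+ω₄ = 0.5000  →  vx = (0.1/4)·0.5000 = 0.0125
−ω₁+ω₂+ω₃−ω₄ = -2.5000  →  vy = (0.1/4)·-2.5000 = -0.0625
−ω₁+ω₂−ω₃+ω₄ = 16.5000  →  ωz = (0.1/1.2000)·16.5000 = 1.3750

(0.0125, -0.0625, 1.3750)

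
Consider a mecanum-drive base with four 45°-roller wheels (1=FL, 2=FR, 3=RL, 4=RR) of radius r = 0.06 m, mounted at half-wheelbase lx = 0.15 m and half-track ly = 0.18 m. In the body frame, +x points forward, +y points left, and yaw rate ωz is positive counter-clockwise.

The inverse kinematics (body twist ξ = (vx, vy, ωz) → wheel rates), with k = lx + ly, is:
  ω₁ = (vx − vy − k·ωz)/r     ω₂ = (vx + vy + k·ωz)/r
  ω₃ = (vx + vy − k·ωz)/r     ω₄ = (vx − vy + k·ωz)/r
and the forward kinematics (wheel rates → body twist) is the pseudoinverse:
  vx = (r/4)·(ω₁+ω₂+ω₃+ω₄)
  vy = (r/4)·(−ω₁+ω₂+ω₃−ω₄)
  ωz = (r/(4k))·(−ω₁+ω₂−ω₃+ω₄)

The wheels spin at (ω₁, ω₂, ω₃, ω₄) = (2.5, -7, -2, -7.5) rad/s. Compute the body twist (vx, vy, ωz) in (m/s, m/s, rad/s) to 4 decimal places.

k = lx + ly = 0.15 + 0.18 = 0.3300
ω₁+ω₂+ω₃+ω₄ = -14.0000  →  vx = (0.06/4)·-14.0000 = -0.2100
−ω₁+ω₂+ω₃−ω₄ = -4.0000  →  vy = (0.06/4)·-4.0000 = -0.0600
−ω₁+ω₂−ω₃+ω₄ = -15.0000  →  ωz = (0.06/1.3200)·-15.0000 = -0.6818

(-0.2100, -0.0600, -0.6818)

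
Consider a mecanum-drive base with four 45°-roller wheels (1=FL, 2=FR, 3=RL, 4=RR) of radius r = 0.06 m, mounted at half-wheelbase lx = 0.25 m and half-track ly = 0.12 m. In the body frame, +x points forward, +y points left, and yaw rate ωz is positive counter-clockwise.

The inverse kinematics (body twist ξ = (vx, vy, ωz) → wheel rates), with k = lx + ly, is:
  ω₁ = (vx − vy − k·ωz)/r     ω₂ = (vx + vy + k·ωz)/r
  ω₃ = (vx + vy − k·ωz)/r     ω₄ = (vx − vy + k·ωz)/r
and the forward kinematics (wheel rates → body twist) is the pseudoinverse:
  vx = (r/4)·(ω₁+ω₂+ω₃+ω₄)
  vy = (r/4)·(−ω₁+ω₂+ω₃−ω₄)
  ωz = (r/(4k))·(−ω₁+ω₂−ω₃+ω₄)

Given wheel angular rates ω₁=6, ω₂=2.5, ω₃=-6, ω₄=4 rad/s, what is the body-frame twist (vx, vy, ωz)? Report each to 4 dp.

(0.0975, -0.2025, 0.2635)

k = lx + ly = 0.25 + 0.12 = 0.3700
ω₁+ω₂+ω₃+ω₄ = 6.5000  →  vx = (0.06/4)·6.5000 = 0.0975
−ω₁+ω₂+ω₃−ω₄ = -13.5000  →  vy = (0.06/4)·-13.5000 = -0.2025
−ω₁+ω₂−ω₃+ω₄ = 6.5000  →  ωz = (0.06/1.4800)·6.5000 = 0.2635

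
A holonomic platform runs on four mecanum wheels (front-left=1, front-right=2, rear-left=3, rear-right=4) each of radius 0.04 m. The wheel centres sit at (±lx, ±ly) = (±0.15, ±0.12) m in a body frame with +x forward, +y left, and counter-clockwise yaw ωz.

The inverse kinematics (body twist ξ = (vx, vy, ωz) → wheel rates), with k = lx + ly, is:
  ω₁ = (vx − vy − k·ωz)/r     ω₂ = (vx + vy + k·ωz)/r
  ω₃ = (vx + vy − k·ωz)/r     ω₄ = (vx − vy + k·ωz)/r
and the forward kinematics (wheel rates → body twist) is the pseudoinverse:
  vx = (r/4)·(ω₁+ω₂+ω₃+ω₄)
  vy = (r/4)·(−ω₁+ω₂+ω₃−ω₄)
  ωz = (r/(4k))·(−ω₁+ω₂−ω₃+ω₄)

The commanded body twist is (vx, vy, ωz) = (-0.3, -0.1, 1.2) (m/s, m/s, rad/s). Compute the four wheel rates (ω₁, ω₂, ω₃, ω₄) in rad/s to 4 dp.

k = lx + ly = 0.15 + 0.12 = 0.2700;  k·ωz = 0.2700·1.2 = 0.3240
ω₁ (FL) = (vx − vy − k·ωz)/r = -0.5240/0.04 = -13.1000
ω₂ (FR) = (vx + vy + k·ωz)/r = -0.0760/0.04 = -1.9000
ω₃ (RL) = (vx + vy − k·ωz)/r = -0.7240/0.04 = -18.1000
ω₄ (RR) = (vx − vy + k·ωz)/r = 0.1240/0.04 = 3.1000

(-13.1000, -1.9000, -18.1000, 3.1000)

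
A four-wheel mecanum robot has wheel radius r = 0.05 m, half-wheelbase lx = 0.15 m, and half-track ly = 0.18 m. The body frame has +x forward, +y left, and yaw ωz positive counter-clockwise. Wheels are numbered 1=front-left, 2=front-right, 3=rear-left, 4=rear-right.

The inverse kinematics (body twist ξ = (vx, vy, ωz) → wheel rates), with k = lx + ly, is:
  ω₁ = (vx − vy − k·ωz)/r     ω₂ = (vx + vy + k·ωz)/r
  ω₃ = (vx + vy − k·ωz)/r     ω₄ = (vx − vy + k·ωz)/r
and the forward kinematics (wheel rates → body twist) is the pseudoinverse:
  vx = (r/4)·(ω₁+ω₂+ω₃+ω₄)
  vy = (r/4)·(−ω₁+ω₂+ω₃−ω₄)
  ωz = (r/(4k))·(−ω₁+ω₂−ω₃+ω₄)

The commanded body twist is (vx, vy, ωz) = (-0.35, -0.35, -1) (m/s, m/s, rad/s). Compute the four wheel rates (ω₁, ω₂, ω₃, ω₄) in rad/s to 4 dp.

(6.6000, -20.6000, -7.4000, -6.6000)

k = lx + ly = 0.15 + 0.18 = 0.3300;  k·ωz = 0.3300·-1 = -0.3300
ω₁ (FL) = (vx − vy − k·ωz)/r = 0.3300/0.05 = 6.6000
ω₂ (FR) = (vx + vy + k·ωz)/r = -1.0300/0.05 = -20.6000
ω₃ (RL) = (vx + vy − k·ωz)/r = -0.3700/0.05 = -7.4000
ω₄ (RR) = (vx − vy + k·ωz)/r = -0.3300/0.05 = -6.6000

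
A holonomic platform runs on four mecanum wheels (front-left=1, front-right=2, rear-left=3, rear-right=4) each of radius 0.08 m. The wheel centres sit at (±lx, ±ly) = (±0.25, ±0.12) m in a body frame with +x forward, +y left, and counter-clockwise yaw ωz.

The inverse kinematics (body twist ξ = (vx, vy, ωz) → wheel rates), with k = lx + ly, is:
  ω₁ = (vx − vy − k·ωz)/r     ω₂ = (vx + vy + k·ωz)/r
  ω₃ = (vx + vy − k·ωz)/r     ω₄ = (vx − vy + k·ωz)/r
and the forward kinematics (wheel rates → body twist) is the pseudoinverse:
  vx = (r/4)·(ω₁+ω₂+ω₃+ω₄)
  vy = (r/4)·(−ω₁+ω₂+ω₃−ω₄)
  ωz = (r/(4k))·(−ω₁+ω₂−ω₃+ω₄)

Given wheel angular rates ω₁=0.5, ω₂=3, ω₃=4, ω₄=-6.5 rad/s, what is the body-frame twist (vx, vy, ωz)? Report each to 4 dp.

(0.0200, 0.2600, -0.4324)

k = lx + ly = 0.25 + 0.12 = 0.3700
ω₁+ω₂+ω₃+ω₄ = 1.0000  →  vx = (0.08/4)·1.0000 = 0.0200
−ω₁+ω₂+ω₃−ω₄ = 13.0000  →  vy = (0.08/4)·13.0000 = 0.2600
−ω₁+ω₂−ω₃+ω₄ = -8.0000  →  ωz = (0.08/1.4800)·-8.0000 = -0.4324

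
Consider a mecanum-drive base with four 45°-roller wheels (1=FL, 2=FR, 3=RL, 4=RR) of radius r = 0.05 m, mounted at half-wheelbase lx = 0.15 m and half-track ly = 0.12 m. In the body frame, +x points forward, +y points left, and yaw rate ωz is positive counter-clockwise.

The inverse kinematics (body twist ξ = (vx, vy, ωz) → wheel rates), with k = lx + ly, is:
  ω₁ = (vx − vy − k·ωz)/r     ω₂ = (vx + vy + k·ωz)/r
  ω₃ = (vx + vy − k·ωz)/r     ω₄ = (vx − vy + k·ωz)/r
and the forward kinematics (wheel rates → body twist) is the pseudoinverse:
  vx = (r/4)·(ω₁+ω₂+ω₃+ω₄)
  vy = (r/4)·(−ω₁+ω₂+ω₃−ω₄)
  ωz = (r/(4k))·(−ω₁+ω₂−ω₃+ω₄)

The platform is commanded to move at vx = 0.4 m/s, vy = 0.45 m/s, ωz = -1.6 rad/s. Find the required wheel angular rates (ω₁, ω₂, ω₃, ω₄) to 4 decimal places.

k = lx + ly = 0.15 + 0.12 = 0.2700;  k·ωz = 0.2700·-1.6 = -0.4320
ω₁ (FL) = (vx − vy − k·ωz)/r = 0.3820/0.05 = 7.6400
ω₂ (FR) = (vx + vy + k·ωz)/r = 0.4180/0.05 = 8.3600
ω₃ (RL) = (vx + vy − k·ωz)/r = 1.2820/0.05 = 25.6400
ω₄ (RR) = (vx − vy + k·ωz)/r = -0.4820/0.05 = -9.6400

(7.6400, 8.3600, 25.6400, -9.6400)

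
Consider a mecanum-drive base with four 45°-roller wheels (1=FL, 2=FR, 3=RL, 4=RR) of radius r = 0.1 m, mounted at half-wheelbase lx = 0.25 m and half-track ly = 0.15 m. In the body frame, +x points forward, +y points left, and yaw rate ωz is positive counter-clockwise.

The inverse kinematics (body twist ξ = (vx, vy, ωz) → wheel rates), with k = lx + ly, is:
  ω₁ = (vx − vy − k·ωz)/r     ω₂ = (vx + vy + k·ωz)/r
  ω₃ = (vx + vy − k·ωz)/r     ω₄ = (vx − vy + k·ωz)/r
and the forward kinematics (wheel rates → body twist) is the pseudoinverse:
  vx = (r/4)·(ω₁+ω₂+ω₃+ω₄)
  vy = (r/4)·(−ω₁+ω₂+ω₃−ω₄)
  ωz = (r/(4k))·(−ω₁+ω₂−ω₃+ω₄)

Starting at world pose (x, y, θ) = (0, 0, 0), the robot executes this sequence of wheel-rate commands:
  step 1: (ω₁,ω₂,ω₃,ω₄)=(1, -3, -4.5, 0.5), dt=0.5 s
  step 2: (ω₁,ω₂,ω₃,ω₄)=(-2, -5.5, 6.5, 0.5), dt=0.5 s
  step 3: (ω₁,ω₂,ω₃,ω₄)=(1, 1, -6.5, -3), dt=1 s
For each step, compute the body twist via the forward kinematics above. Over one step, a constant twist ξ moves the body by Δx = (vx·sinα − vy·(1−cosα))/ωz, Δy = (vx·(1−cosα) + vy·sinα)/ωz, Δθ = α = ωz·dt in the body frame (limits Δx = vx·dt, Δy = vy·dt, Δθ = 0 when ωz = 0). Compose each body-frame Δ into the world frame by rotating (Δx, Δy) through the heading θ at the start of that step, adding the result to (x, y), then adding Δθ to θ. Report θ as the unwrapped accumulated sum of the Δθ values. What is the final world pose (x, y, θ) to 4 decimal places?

(-0.2742, -0.1391, -0.0469)

step 1: ξ=(vx,vy,ωz)=(-0.1500, -0.2250, 0.0625), dt=0.5 → body Δ=(-0.0732, -0.1137, 0.0312) → world pose (-0.0732, -0.1137, 0.0312)
step 2: ξ=(vx,vy,ωz)=(-0.0125, 0.0625, -0.5938), dt=0.5 → body Δ=(-0.0016, 0.0317, -0.2969) → world pose (-0.0758, -0.0820, -0.2656)
step 3: ξ=(vx,vy,ωz)=(-0.1875, -0.0875, 0.2188), dt=1.0 → body Δ=(-0.1765, -0.1072, 0.2188) → world pose (-0.2742, -0.1391, -0.0469)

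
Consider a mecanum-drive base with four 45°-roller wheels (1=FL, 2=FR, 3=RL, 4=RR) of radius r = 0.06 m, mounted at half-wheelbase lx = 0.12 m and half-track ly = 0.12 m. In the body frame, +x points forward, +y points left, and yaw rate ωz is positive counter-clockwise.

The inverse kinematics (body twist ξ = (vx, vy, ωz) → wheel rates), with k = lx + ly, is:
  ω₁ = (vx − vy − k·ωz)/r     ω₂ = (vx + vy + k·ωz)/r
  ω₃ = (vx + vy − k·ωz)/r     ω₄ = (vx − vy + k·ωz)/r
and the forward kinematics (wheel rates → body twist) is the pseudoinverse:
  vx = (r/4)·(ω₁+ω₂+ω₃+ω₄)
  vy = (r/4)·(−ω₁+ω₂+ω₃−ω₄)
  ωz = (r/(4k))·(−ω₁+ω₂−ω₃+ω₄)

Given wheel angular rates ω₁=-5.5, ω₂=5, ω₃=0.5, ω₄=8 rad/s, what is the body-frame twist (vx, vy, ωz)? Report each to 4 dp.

k = lx + ly = 0.12 + 0.12 = 0.2400
ω₁+ω₂+ω₃+ω₄ = 8.0000  →  vx = (0.06/4)·8.0000 = 0.1200
−ω₁+ω₂+ω₃−ω₄ = 3.0000  →  vy = (0.06/4)·3.0000 = 0.0450
−ω₁+ω₂−ω₃+ω₄ = 18.0000  →  ωz = (0.06/0.9600)·18.0000 = 1.1250

(0.1200, 0.0450, 1.1250)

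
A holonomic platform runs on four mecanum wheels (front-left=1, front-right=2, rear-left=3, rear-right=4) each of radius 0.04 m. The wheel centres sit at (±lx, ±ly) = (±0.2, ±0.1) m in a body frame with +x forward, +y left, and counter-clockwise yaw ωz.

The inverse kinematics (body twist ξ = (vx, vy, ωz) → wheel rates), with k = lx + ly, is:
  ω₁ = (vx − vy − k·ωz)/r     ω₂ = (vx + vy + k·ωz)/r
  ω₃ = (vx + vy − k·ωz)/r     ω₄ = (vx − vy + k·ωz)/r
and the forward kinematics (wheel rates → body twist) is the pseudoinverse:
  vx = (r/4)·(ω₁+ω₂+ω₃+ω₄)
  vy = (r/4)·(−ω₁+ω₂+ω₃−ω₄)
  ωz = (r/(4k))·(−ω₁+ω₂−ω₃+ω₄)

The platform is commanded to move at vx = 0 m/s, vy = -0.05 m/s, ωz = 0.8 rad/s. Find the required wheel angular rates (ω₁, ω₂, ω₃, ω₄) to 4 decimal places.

k = lx + ly = 0.2 + 0.1 = 0.3000;  k·ωz = 0.3000·0.8 = 0.2400
ω₁ (FL) = (vx − vy − k·ωz)/r = -0.1900/0.04 = -4.7500
ω₂ (FR) = (vx + vy + k·ωz)/r = 0.1900/0.04 = 4.7500
ω₃ (RL) = (vx + vy − k·ωz)/r = -0.2900/0.04 = -7.2500
ω₄ (RR) = (vx − vy + k·ωz)/r = 0.2900/0.04 = 7.2500

(-4.7500, 4.7500, -7.2500, 7.2500)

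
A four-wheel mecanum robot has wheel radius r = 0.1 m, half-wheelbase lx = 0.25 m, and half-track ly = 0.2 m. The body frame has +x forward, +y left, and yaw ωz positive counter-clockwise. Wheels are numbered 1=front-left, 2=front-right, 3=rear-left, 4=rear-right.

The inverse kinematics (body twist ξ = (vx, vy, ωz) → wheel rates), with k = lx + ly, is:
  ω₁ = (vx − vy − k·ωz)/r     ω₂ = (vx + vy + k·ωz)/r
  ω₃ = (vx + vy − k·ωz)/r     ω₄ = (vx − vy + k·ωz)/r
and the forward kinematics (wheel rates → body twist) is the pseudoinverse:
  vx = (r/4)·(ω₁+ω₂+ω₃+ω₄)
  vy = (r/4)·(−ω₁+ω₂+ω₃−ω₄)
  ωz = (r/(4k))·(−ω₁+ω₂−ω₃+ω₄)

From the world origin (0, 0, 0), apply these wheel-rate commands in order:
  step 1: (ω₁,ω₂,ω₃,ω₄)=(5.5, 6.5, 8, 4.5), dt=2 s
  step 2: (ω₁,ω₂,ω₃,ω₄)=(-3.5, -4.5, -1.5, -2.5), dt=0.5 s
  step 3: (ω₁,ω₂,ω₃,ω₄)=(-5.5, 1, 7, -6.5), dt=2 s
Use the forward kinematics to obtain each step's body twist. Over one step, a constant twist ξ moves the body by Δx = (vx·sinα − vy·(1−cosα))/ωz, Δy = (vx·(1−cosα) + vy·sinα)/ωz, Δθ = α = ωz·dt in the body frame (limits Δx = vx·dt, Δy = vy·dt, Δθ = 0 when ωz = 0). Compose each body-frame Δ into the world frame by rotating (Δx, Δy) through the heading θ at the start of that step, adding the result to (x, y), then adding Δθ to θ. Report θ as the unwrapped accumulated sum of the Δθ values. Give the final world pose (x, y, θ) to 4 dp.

(1.5955, 0.9587, -1.1111)

step 1: ξ=(vx,vy,ωz)=(0.6125, 0.1125, -0.1389), dt=2.0 → body Δ=(1.2404, 0.0531, -0.2778) → world pose (1.2404, 0.0531, -0.2778)
step 2: ξ=(vx,vy,ωz)=(-0.3000, 0.0000, -0.1111), dt=0.5 → body Δ=(-0.1499, 0.0042, -0.0556) → world pose (1.0973, 0.0982, -0.3333)
step 3: ξ=(vx,vy,ωz)=(-0.1000, 0.5000, -0.3889), dt=2.0 → body Δ=(0.1892, 0.9761, -0.7778) → world pose (1.5955, 0.9587, -1.1111)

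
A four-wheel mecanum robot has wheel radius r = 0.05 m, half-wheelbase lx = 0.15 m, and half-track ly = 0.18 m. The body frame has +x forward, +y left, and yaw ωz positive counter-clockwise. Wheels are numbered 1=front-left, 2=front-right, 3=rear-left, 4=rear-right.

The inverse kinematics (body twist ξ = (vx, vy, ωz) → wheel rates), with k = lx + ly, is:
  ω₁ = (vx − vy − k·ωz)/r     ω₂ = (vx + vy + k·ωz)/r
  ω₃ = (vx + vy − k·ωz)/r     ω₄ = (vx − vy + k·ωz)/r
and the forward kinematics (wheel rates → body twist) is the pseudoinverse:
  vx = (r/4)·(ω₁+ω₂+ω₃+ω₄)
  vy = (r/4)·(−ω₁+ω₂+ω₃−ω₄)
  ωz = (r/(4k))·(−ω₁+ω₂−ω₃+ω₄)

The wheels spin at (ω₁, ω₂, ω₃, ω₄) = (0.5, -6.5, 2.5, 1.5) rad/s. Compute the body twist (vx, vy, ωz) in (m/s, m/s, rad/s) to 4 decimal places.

(-0.0250, -0.0750, -0.3030)

k = lx + ly = 0.15 + 0.18 = 0.3300
ω₁+ω₂+ω₃+ω₄ = -2.0000  →  vx = (0.05/4)·-2.0000 = -0.0250
−ω₁+ω₂+ω₃−ω₄ = -6.0000  →  vy = (0.05/4)·-6.0000 = -0.0750
−ω₁+ω₂−ω₃+ω₄ = -8.0000  →  ωz = (0.05/1.3200)·-8.0000 = -0.3030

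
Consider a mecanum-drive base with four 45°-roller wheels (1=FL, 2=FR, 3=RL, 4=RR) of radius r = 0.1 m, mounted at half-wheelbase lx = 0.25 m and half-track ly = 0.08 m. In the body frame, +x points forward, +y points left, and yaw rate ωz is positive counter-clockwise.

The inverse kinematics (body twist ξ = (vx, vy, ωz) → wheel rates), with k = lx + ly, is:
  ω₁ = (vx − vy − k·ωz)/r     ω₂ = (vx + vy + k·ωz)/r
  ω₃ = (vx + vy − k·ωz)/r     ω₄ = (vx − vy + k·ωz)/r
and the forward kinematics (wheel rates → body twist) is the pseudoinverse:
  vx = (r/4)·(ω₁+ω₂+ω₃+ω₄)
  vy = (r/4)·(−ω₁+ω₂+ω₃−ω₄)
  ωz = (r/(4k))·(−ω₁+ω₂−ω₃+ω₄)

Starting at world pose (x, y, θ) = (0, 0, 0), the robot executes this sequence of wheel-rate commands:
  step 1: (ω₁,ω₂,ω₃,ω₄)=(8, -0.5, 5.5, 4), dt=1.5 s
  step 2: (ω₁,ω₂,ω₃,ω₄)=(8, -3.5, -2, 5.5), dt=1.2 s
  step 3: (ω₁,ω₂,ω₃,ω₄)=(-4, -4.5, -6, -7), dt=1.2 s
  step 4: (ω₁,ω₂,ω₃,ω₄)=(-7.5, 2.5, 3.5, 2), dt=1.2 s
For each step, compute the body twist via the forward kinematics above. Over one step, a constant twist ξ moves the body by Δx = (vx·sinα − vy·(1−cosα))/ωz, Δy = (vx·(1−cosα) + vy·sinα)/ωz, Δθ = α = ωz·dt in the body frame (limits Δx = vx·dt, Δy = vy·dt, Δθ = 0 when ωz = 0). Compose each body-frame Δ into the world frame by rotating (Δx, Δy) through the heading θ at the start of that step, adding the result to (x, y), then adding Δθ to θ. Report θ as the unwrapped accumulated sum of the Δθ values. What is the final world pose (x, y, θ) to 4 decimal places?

step 1: ξ=(vx,vy,ωz)=(0.4250, -0.1750, -0.7576), dt=1.5 → body Δ=(0.3751, -0.5344, -1.1364) → world pose (0.3751, -0.5344, -1.1364)
step 2: ξ=(vx,vy,ωz)=(0.2000, -0.4750, -0.3030), dt=1.2 → body Δ=(0.1322, -0.6007, -0.3636) → world pose (-0.1141, -0.9072, -1.5000)
step 3: ξ=(vx,vy,ωz)=(-0.5375, 0.0125, -0.1136), dt=1.2 → body Δ=(-0.6420, 0.0589, -0.1364) → world pose (-0.1008, -0.2627, -1.6364)
step 4: ξ=(vx,vy,ωz)=(0.0125, 0.2875, 0.6439), dt=1.2 → body Δ=(-0.1132, 0.3172, 0.7727) → world pose (0.2231, -0.1705, -0.8636)

(0.2231, -0.1705, -0.8636)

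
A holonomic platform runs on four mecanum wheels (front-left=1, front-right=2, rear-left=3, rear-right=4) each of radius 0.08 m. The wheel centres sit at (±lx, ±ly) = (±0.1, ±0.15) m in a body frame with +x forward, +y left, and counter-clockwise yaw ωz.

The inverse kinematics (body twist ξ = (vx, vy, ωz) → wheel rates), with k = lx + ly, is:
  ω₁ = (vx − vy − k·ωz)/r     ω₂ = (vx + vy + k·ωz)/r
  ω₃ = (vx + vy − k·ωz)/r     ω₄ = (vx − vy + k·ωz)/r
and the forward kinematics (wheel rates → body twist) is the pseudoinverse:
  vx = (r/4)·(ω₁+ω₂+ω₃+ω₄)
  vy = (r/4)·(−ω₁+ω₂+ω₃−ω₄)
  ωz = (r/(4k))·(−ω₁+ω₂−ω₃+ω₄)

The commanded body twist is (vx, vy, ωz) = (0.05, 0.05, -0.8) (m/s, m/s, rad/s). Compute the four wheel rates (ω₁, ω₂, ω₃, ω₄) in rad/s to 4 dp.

(2.5000, -1.2500, 3.7500, -2.5000)

k = lx + ly = 0.1 + 0.15 = 0.2500;  k·ωz = 0.2500·-0.8 = -0.2000
ω₁ (FL) = (vx − vy − k·ωz)/r = 0.2000/0.08 = 2.5000
ω₂ (FR) = (vx + vy + k·ωz)/r = -0.1000/0.08 = -1.2500
ω₃ (RL) = (vx + vy − k·ωz)/r = 0.3000/0.08 = 3.7500
ω₄ (RR) = (vx − vy + k·ωz)/r = -0.2000/0.08 = -2.5000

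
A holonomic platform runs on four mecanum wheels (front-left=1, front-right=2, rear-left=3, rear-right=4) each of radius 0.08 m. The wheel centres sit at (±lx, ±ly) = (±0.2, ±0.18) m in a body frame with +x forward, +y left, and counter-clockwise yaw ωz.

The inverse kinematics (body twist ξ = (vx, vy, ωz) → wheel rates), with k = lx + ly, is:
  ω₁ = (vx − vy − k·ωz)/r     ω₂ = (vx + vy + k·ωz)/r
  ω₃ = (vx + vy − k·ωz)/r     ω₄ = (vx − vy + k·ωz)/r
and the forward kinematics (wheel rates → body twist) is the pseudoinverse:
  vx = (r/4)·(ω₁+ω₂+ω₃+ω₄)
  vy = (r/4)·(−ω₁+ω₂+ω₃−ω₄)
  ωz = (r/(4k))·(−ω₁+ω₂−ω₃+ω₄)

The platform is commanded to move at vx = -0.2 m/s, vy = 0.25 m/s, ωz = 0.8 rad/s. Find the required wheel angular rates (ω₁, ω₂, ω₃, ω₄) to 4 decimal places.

k = lx + ly = 0.2 + 0.18 = 0.3800;  k·ωz = 0.3800·0.8 = 0.3040
ω₁ (FL) = (vx − vy − k·ωz)/r = -0.7540/0.08 = -9.4250
ω₂ (FR) = (vx + vy + k·ωz)/r = 0.3540/0.08 = 4.4250
ω₃ (RL) = (vx + vy − k·ωz)/r = -0.2540/0.08 = -3.1750
ω₄ (RR) = (vx − vy + k·ωz)/r = -0.1460/0.08 = -1.8250

(-9.4250, 4.4250, -3.1750, -1.8250)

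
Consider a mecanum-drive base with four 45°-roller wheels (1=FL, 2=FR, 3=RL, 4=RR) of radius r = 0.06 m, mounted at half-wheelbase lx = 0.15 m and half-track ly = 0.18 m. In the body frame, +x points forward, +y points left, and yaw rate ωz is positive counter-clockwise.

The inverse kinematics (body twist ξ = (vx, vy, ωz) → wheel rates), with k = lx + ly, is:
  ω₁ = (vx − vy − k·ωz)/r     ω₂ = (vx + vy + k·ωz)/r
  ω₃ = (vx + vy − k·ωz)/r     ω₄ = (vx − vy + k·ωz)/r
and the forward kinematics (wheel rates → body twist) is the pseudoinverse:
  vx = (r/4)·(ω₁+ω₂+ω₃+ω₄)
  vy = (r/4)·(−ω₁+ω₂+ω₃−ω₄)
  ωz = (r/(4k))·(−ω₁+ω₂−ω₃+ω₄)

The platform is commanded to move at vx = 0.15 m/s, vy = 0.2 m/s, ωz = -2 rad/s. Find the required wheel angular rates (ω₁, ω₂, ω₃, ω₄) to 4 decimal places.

(10.1667, -5.1667, 16.8333, -11.8333)

k = lx + ly = 0.15 + 0.18 = 0.3300;  k·ωz = 0.3300·-2 = -0.6600
ω₁ (FL) = (vx − vy − k·ωz)/r = 0.6100/0.06 = 10.1667
ω₂ (FR) = (vx + vy + k·ωz)/r = -0.3100/0.06 = -5.1667
ω₃ (RL) = (vx + vy − k·ωz)/r = 1.0100/0.06 = 16.8333
ω₄ (RR) = (vx − vy + k·ωz)/r = -0.7100/0.06 = -11.8333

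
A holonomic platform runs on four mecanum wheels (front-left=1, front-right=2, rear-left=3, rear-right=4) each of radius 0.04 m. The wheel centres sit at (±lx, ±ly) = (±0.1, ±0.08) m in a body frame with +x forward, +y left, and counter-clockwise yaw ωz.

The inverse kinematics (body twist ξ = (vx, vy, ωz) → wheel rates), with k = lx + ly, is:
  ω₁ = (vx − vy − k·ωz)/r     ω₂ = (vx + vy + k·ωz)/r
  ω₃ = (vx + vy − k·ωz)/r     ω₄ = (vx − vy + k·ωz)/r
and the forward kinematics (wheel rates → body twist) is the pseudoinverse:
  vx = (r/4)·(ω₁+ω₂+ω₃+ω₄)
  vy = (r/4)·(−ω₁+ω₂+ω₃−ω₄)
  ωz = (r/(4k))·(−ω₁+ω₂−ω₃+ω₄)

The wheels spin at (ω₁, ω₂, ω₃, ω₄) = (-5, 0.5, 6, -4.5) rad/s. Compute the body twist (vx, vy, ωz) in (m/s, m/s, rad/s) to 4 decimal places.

(-0.0300, 0.1600, -0.2778)

k = lx + ly = 0.1 + 0.08 = 0.1800
ω₁+ω₂+ω₃+ω₄ = -3.0000  →  vx = (0.04/4)·-3.0000 = -0.0300
−ω₁+ω₂+ω₃−ω₄ = 16.0000  →  vy = (0.04/4)·16.0000 = 0.1600
−ω₁+ω₂−ω₃+ω₄ = -5.0000  →  ωz = (0.04/0.7200)·-5.0000 = -0.2778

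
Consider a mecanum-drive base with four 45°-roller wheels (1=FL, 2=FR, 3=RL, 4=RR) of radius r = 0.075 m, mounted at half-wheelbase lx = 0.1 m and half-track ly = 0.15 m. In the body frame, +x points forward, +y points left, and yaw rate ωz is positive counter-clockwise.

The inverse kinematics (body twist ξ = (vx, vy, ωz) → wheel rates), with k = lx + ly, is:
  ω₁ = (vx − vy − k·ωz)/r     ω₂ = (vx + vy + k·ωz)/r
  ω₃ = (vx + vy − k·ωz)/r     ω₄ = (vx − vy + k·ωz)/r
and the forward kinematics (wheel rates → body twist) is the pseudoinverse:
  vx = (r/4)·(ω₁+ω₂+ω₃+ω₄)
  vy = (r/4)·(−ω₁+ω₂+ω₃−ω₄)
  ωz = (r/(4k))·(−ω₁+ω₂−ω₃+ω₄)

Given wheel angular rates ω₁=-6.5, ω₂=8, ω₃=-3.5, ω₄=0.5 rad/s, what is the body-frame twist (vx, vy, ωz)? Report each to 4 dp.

(-0.0281, 0.1969, 1.3875)

k = lx + ly = 0.1 + 0.15 = 0.2500
ω₁+ω₂+ω₃+ω₄ = -1.5000  →  vx = (0.075/4)·-1.5000 = -0.0281
−ω₁+ω₂+ω₃−ω₄ = 10.5000  →  vy = (0.075/4)·10.5000 = 0.1969
−ω₁+ω₂−ω₃+ω₄ = 18.5000  →  ωz = (0.075/1.0000)·18.5000 = 1.3875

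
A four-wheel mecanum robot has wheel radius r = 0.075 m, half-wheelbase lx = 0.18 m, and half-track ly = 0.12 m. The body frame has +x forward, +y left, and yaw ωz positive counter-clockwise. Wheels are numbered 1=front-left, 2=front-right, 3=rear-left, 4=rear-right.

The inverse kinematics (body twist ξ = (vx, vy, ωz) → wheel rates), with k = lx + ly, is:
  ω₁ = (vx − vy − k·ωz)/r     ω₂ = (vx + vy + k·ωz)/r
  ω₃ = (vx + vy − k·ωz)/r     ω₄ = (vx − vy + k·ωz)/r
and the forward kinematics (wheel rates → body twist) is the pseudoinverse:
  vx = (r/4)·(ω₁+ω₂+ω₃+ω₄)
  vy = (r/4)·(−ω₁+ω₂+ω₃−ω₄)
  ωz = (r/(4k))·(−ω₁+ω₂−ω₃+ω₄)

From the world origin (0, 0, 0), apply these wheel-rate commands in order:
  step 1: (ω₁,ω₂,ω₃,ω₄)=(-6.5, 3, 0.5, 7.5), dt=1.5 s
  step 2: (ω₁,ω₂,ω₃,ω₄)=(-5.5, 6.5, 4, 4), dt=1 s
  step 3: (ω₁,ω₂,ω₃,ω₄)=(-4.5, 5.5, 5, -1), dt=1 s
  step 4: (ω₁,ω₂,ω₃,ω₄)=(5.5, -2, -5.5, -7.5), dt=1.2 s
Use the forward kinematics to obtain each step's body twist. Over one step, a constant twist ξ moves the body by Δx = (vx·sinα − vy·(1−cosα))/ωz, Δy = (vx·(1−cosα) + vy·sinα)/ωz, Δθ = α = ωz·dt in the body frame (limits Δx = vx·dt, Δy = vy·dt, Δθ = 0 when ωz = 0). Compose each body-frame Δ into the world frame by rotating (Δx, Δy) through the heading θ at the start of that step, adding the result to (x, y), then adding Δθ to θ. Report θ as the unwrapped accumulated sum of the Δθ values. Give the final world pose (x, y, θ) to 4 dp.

step 1: ξ=(vx,vy,ωz)=(0.0844, 0.0469, 1.0312), dt=1.5 → body Δ=(0.0374, 0.1253, 1.5469) → world pose (0.0374, 0.1253, 1.5469)
step 2: ξ=(vx,vy,ωz)=(0.1688, 0.2250, 0.7500), dt=1.0 → body Δ=(0.0729, 0.2649, 0.7500) → world pose (-0.2256, 0.2045, 2.2969)
step 3: ξ=(vx,vy,ωz)=(0.0938, 0.3000, 0.2500), dt=1.0 → body Δ=(0.0555, 0.3085, 0.2500) → world pose (-0.4932, 0.0411, 2.5469)
step 4: ξ=(vx,vy,ωz)=(-0.1781, -0.1031, -0.5938), dt=1.2 → body Δ=(-0.2384, -0.0406, -0.7125) → world pose (-0.2730, -0.0588, 1.8344)

(-0.2730, -0.0588, 1.8344)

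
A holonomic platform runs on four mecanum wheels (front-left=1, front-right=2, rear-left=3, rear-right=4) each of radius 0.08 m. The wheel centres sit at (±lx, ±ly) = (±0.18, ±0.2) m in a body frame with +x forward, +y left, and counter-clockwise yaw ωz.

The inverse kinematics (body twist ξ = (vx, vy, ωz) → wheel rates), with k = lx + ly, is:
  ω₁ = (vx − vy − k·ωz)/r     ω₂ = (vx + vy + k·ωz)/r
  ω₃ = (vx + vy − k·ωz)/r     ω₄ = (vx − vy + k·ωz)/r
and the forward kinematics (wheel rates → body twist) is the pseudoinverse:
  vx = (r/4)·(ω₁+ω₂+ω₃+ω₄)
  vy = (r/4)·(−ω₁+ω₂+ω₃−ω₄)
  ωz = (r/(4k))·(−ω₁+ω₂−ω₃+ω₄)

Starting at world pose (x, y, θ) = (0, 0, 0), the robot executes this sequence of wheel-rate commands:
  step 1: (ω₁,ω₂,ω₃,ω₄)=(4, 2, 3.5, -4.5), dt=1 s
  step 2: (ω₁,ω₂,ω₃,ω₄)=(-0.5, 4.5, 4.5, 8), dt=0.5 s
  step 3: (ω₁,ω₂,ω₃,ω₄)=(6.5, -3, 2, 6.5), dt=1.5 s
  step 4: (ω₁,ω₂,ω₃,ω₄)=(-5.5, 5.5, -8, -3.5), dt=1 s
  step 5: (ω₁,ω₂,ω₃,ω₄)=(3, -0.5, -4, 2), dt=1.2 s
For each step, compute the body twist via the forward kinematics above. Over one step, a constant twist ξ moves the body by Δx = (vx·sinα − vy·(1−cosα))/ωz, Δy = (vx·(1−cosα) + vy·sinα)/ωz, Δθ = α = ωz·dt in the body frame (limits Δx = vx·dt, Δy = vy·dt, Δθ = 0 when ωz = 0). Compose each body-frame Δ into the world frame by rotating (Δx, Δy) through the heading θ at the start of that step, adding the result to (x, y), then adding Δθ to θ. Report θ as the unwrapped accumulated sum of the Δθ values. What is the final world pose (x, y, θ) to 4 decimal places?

step 1: ξ=(vx,vy,ωz)=(0.1000, 0.1200, -0.5263), dt=1.0 → body Δ=(0.1263, 0.0888, -0.5263) → world pose (0.1263, 0.0888, -0.5263)
step 2: ξ=(vx,vy,ωz)=(0.3300, 0.0300, 0.4474), dt=0.5 → body Δ=(0.1620, 0.0333, 0.2237) → world pose (0.2830, 0.0362, -0.3026)
step 3: ξ=(vx,vy,ωz)=(0.2400, -0.2800, -0.2632), dt=1.5 → body Δ=(0.2689, -0.4793, -0.3947) → world pose (0.3969, -0.5015, -0.6974)
step 4: ξ=(vx,vy,ωz)=(-0.2300, 0.1300, 0.8158), dt=1.0 → body Δ=(-0.2555, 0.0273, 0.8158) → world pose (0.2186, -0.3164, 0.1184)
step 5: ξ=(vx,vy,ωz)=(0.0100, -0.1900, 0.1316), dt=1.2 → body Δ=(0.0299, -0.2261, 0.1579) → world pose (0.2750, -0.5374, 0.2763)

(0.2750, -0.5374, 0.2763)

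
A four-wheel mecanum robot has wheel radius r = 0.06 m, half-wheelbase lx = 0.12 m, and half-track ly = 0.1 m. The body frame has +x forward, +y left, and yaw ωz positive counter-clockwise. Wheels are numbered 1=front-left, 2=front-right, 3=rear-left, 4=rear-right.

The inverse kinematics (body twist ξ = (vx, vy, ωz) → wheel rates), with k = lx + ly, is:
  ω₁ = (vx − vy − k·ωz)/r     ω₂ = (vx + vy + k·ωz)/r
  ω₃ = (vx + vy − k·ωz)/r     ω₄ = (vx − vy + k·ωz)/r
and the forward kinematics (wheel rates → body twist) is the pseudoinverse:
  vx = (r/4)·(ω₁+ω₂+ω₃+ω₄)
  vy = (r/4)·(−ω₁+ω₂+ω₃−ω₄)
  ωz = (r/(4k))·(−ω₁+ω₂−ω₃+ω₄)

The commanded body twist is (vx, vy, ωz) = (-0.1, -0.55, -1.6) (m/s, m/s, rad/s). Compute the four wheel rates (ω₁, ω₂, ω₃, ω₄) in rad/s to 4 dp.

(13.3667, -16.7000, -4.9667, 1.6333)

k = lx + ly = 0.12 + 0.1 = 0.2200;  k·ωz = 0.2200·-1.6 = -0.3520
ω₁ (FL) = (vx − vy − k·ωz)/r = 0.8020/0.06 = 13.3667
ω₂ (FR) = (vx + vy + k·ωz)/r = -1.0020/0.06 = -16.7000
ω₃ (RL) = (vx + vy − k·ωz)/r = -0.2980/0.06 = -4.9667
ω₄ (RR) = (vx − vy + k·ωz)/r = 0.0980/0.06 = 1.6333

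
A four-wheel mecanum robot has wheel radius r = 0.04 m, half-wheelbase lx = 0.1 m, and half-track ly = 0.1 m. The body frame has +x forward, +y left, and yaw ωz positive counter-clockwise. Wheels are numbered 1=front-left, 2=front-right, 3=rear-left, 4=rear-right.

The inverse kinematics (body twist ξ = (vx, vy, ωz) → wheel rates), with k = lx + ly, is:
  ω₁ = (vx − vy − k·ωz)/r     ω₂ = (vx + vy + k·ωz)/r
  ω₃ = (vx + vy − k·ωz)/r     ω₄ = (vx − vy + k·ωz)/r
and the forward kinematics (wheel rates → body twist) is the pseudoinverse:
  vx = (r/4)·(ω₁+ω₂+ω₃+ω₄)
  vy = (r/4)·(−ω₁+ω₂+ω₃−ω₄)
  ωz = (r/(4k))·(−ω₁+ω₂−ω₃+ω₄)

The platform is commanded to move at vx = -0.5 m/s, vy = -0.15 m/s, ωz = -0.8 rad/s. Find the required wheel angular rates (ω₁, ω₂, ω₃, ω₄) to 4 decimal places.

(-4.7500, -20.2500, -12.2500, -12.7500)

k = lx + ly = 0.1 + 0.1 = 0.2000;  k·ωz = 0.2000·-0.8 = -0.1600
ω₁ (FL) = (vx − vy − k·ωz)/r = -0.1900/0.04 = -4.7500
ω₂ (FR) = (vx + vy + k·ωz)/r = -0.8100/0.04 = -20.2500
ω₃ (RL) = (vx + vy − k·ωz)/r = -0.4900/0.04 = -12.2500
ω₄ (RR) = (vx − vy + k·ωz)/r = -0.5100/0.04 = -12.7500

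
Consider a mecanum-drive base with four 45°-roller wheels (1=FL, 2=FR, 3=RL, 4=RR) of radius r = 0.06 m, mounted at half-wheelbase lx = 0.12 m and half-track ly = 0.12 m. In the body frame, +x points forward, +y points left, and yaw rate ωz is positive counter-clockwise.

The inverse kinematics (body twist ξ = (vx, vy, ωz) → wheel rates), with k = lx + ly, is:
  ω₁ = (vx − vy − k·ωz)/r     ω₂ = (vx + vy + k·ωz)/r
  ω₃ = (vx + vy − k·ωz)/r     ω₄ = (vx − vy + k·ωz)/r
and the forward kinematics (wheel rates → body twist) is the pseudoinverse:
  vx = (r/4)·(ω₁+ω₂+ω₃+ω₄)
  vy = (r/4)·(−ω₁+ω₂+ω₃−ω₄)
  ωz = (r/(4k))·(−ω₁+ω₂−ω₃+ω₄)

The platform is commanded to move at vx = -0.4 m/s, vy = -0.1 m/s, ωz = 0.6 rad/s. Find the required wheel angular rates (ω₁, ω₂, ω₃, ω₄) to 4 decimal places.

(-7.4000, -5.9333, -10.7333, -2.6000)

k = lx + ly = 0.12 + 0.12 = 0.2400;  k·ωz = 0.2400·0.6 = 0.1440
ω₁ (FL) = (vx − vy − k·ωz)/r = -0.4440/0.06 = -7.4000
ω₂ (FR) = (vx + vy + k·ωz)/r = -0.3560/0.06 = -5.9333
ω₃ (RL) = (vx + vy − k·ωz)/r = -0.6440/0.06 = -10.7333
ω₄ (RR) = (vx − vy + k·ωz)/r = -0.1560/0.06 = -2.6000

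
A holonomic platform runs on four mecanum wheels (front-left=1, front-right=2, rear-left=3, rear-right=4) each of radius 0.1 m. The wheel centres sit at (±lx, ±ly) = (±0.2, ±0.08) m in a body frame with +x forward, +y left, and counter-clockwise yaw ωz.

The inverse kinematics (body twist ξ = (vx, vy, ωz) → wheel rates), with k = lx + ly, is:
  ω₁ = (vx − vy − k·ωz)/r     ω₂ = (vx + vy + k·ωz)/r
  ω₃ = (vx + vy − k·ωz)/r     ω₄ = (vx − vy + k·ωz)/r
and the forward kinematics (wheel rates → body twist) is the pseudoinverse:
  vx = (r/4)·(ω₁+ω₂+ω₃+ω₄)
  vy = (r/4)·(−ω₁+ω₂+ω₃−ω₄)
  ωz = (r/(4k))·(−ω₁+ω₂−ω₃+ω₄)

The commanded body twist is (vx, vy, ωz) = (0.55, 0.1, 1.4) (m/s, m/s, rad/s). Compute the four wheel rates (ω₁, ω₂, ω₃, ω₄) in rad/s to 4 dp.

(0.5800, 10.4200, 2.5800, 8.4200)

k = lx + ly = 0.2 + 0.08 = 0.2800;  k·ωz = 0.2800·1.4 = 0.3920
ω₁ (FL) = (vx − vy − k·ωz)/r = 0.0580/0.1 = 0.5800
ω₂ (FR) = (vx + vy + k·ωz)/r = 1.0420/0.1 = 10.4200
ω₃ (RL) = (vx + vy − k·ωz)/r = 0.2580/0.1 = 2.5800
ω₄ (RR) = (vx − vy + k·ωz)/r = 0.8420/0.1 = 8.4200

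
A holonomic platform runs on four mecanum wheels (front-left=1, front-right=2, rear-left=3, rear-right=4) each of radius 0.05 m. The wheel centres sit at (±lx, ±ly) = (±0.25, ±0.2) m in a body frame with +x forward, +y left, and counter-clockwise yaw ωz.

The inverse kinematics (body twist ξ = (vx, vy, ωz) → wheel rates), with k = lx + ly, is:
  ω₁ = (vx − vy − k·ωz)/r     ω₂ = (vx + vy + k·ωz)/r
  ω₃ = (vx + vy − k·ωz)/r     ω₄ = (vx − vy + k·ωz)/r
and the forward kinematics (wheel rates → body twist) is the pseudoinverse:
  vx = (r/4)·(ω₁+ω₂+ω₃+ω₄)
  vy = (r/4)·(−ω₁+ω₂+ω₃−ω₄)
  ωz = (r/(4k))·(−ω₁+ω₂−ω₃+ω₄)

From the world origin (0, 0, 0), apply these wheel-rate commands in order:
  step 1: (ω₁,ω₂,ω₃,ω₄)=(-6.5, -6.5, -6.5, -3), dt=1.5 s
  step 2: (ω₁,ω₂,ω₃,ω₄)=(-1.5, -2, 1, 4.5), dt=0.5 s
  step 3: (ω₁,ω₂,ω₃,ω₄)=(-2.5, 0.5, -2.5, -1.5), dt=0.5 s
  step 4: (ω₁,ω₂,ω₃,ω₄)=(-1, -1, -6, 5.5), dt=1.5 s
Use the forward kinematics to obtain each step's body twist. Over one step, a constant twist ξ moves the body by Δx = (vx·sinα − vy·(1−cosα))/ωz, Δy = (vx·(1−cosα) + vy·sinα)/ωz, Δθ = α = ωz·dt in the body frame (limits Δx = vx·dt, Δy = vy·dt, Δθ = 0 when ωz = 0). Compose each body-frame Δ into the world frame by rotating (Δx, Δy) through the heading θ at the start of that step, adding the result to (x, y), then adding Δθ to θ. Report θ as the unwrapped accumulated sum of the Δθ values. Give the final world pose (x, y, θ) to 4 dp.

step 1: ξ=(vx,vy,ωz)=(-0.2812, -0.0437, 0.0972), dt=1.5 → body Δ=(-0.4156, -0.0961, 0.1458) → world pose (-0.4156, -0.0961, 0.1458)
step 2: ξ=(vx,vy,ωz)=(0.0250, -0.0500, 0.0833), dt=0.5 → body Δ=(0.0130, -0.0247, 0.0417) → world pose (-0.3991, -0.1187, 0.1875)
step 3: ξ=(vx,vy,ωz)=(-0.0750, 0.0250, 0.1111), dt=0.5 → body Δ=(-0.0378, 0.0115, 0.0556) → world pose (-0.4384, -0.1145, 0.2431)
step 4: ξ=(vx,vy,ωz)=(-0.0313, -0.1438, 0.3194), dt=1.5 → body Δ=(0.0056, -0.2185, 0.4792) → world pose (-0.3804, -0.3252, 0.7222)

(-0.3804, -0.3252, 0.7222)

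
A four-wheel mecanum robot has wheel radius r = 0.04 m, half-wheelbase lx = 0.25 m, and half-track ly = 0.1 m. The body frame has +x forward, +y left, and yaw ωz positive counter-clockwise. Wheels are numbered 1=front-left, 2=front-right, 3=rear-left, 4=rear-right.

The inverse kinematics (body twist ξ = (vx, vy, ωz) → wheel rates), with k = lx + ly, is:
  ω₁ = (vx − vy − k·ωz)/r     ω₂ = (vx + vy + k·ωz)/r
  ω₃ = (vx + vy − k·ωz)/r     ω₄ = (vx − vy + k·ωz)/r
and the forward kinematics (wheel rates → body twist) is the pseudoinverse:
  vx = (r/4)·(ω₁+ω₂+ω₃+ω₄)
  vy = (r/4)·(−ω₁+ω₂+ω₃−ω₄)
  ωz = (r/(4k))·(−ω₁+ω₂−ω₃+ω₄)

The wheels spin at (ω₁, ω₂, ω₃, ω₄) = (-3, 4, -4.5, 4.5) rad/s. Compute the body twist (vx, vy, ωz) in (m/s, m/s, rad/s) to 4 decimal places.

(0.0100, -0.0200, 0.4571)

k = lx + ly = 0.25 + 0.1 = 0.3500
ω₁+ω₂+ω₃+ω₄ = 1.0000  →  vx = (0.04/4)·1.0000 = 0.0100
−ω₁+ω₂+ω₃−ω₄ = -2.0000  →  vy = (0.04/4)·-2.0000 = -0.0200
−ω₁+ω₂−ω₃+ω₄ = 16.0000  →  ωz = (0.04/1.4000)·16.0000 = 0.4571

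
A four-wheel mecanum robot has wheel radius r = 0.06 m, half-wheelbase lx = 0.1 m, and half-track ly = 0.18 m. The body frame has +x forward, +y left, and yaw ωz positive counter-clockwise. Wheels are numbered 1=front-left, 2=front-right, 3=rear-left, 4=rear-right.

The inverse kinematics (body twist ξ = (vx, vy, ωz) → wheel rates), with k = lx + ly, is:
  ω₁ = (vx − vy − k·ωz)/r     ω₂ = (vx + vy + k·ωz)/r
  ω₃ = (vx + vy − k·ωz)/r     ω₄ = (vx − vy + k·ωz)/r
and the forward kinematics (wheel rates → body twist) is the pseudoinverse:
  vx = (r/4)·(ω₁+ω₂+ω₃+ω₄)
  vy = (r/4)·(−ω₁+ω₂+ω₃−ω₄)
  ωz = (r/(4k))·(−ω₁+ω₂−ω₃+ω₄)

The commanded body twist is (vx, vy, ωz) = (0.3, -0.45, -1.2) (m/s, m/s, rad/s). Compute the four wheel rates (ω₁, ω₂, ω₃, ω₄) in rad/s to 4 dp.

(18.1000, -8.1000, 3.1000, 6.9000)

k = lx + ly = 0.1 + 0.18 = 0.2800;  k·ωz = 0.2800·-1.2 = -0.3360
ω₁ (FL) = (vx − vy − k·ωz)/r = 1.0860/0.06 = 18.1000
ω₂ (FR) = (vx + vy + k·ωz)/r = -0.4860/0.06 = -8.1000
ω₃ (RL) = (vx + vy − k·ωz)/r = 0.1860/0.06 = 3.1000
ω₄ (RR) = (vx − vy + k·ωz)/r = 0.4140/0.06 = 6.9000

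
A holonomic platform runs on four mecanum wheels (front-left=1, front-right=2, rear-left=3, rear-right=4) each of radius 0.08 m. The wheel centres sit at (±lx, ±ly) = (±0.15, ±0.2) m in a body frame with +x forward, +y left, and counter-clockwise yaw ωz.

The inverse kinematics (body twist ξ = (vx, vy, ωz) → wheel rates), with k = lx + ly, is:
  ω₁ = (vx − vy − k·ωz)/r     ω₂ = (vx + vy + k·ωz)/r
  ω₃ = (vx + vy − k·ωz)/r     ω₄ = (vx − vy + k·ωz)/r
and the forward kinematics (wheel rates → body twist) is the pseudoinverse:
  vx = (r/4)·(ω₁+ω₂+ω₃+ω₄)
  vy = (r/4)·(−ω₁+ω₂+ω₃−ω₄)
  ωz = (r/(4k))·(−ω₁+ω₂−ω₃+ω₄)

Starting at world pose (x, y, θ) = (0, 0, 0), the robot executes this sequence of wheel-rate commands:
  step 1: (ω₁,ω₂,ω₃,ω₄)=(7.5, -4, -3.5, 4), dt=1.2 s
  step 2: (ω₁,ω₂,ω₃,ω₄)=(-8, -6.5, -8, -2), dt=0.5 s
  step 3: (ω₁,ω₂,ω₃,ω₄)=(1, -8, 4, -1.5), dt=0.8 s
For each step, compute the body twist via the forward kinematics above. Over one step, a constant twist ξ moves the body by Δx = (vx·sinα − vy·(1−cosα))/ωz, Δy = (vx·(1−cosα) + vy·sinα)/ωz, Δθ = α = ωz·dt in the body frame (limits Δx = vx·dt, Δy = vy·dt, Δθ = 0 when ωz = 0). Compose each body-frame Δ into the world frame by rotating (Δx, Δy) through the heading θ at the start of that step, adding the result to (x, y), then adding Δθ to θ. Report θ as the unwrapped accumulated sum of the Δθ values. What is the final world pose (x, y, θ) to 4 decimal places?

step 1: ξ=(vx,vy,ωz)=(0.0800, -0.3800, -0.2286), dt=1.2 → body Δ=(0.0327, -0.4634, -0.2743) → world pose (0.0327, -0.4634, -0.2743)
step 2: ξ=(vx,vy,ωz)=(-0.4900, -0.0900, 0.4286), dt=0.5 → body Δ=(-0.2383, -0.0708, 0.2143) → world pose (-0.2159, -0.4670, -0.0600)
step 3: ξ=(vx,vy,ωz)=(-0.0900, -0.0700, -0.8286), dt=0.8 → body Δ=(-0.0847, -0.0290, -0.6629) → world pose (-0.3023, -0.4908, -0.7229)

(-0.3023, -0.4908, -0.7229)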